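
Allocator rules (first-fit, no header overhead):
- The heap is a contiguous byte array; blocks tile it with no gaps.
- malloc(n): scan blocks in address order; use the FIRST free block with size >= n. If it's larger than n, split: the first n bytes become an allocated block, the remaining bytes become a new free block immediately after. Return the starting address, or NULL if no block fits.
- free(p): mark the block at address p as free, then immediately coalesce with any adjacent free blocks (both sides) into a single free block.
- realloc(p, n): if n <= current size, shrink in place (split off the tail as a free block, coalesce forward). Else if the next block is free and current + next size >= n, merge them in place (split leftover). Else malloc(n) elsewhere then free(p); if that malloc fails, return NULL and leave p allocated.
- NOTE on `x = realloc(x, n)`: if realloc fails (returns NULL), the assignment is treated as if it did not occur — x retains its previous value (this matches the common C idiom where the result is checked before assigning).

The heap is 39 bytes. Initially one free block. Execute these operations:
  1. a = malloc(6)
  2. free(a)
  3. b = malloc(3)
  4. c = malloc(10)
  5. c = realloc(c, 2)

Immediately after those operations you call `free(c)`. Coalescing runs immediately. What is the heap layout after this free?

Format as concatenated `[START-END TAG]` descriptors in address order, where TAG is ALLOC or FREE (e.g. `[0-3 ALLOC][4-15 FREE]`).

Op 1: a = malloc(6) -> a = 0; heap: [0-5 ALLOC][6-38 FREE]
Op 2: free(a) -> (freed a); heap: [0-38 FREE]
Op 3: b = malloc(3) -> b = 0; heap: [0-2 ALLOC][3-38 FREE]
Op 4: c = malloc(10) -> c = 3; heap: [0-2 ALLOC][3-12 ALLOC][13-38 FREE]
Op 5: c = realloc(c, 2) -> c = 3; heap: [0-2 ALLOC][3-4 ALLOC][5-38 FREE]
free(c): c = 3 -> block [3-4 ALLOC]; mark free, coalesce with adjacent free neighbors -> [0-2 ALLOC][3-38 FREE]

Answer: [0-2 ALLOC][3-38 FREE]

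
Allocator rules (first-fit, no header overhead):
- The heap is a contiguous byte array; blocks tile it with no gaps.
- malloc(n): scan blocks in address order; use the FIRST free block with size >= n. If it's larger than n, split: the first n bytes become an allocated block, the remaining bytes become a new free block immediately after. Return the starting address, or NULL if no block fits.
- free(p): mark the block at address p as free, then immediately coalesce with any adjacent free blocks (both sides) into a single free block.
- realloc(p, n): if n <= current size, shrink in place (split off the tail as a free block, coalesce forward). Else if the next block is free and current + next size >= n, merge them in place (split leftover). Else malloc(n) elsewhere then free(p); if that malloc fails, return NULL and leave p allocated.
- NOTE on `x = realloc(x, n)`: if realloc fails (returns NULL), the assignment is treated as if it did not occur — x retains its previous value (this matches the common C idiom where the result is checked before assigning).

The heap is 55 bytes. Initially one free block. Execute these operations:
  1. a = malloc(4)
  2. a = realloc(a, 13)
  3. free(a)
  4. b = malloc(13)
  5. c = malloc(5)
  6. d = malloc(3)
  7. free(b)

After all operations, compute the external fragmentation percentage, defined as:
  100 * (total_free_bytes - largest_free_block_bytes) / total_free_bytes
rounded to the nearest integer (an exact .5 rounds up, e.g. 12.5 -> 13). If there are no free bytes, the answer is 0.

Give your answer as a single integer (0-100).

Op 1: a = malloc(4) -> a = 0; heap: [0-3 ALLOC][4-54 FREE]
Op 2: a = realloc(a, 13) -> a = 0; heap: [0-12 ALLOC][13-54 FREE]
Op 3: free(a) -> (freed a); heap: [0-54 FREE]
Op 4: b = malloc(13) -> b = 0; heap: [0-12 ALLOC][13-54 FREE]
Op 5: c = malloc(5) -> c = 13; heap: [0-12 ALLOC][13-17 ALLOC][18-54 FREE]
Op 6: d = malloc(3) -> d = 18; heap: [0-12 ALLOC][13-17 ALLOC][18-20 ALLOC][21-54 FREE]
Op 7: free(b) -> (freed b); heap: [0-12 FREE][13-17 ALLOC][18-20 ALLOC][21-54 FREE]
Free blocks: [13 34] total_free=47 largest=34 -> 100*(47-34)/47 = 1300/47 ≈ 27.660 -> rounds to 28

Answer: 28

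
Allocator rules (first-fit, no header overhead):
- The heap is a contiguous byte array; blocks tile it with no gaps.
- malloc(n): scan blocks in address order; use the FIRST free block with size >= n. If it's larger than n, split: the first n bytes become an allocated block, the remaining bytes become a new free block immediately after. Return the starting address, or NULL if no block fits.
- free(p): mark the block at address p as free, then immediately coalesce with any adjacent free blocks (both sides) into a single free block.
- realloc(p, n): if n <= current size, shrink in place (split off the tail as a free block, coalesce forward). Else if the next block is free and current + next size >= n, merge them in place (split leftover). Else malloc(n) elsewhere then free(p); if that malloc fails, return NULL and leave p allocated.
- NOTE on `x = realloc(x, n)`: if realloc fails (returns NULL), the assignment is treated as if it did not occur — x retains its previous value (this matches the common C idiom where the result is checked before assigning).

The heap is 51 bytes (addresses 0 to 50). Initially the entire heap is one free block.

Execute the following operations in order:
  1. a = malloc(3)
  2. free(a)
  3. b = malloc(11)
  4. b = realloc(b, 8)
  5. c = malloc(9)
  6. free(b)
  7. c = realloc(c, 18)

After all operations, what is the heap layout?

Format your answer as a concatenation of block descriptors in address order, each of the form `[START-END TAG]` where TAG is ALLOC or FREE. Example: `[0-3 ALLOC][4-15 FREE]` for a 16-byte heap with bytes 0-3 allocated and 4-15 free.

Op 1: a = malloc(3) -> a = 0; heap: [0-2 ALLOC][3-50 FREE]
Op 2: free(a) -> (freed a); heap: [0-50 FREE]
Op 3: b = malloc(11) -> b = 0; heap: [0-10 ALLOC][11-50 FREE]
Op 4: b = realloc(b, 8) -> b = 0; heap: [0-7 ALLOC][8-50 FREE]
Op 5: c = malloc(9) -> c = 8; heap: [0-7 ALLOC][8-16 ALLOC][17-50 FREE]
Op 6: free(b) -> (freed b); heap: [0-7 FREE][8-16 ALLOC][17-50 FREE]
Op 7: c = realloc(c, 18) -> c = 8; heap: [0-7 FREE][8-25 ALLOC][26-50 FREE]

Answer: [0-7 FREE][8-25 ALLOC][26-50 FREE]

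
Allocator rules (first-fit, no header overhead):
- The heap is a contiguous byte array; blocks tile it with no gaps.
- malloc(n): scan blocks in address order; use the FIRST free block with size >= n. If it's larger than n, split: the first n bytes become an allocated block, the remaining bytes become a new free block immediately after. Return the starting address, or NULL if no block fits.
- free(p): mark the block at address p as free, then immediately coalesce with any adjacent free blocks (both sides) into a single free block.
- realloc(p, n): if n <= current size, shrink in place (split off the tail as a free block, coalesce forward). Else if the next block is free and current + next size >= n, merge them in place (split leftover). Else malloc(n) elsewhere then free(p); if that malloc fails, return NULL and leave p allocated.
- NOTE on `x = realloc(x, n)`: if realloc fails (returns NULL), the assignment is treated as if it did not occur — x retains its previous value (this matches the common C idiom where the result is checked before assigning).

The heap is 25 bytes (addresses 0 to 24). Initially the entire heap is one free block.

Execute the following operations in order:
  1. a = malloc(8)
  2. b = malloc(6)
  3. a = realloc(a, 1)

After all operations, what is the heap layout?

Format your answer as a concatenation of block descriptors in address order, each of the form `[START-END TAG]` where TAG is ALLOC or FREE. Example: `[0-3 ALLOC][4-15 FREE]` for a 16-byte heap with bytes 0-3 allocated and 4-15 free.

Answer: [0-0 ALLOC][1-7 FREE][8-13 ALLOC][14-24 FREE]

Derivation:
Op 1: a = malloc(8) -> a = 0; heap: [0-7 ALLOC][8-24 FREE]
Op 2: b = malloc(6) -> b = 8; heap: [0-7 ALLOC][8-13 ALLOC][14-24 FREE]
Op 3: a = realloc(a, 1) -> a = 0; heap: [0-0 ALLOC][1-7 FREE][8-13 ALLOC][14-24 FREE]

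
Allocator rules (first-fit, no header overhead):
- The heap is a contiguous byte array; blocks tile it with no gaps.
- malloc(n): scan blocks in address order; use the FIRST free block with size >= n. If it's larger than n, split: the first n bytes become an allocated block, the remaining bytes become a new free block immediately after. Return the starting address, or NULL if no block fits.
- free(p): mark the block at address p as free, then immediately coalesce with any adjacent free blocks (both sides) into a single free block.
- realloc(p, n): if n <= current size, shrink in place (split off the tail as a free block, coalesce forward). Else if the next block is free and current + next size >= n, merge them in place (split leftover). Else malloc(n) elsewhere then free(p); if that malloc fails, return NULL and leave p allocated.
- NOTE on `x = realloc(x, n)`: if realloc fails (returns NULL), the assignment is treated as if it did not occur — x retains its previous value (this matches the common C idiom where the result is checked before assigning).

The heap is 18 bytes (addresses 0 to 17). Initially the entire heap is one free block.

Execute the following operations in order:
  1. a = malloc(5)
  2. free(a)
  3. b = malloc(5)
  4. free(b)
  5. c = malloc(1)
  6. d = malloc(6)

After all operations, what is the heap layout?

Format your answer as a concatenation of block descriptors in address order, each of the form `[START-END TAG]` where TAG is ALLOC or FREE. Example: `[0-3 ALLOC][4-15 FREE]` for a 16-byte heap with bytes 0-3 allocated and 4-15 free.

Op 1: a = malloc(5) -> a = 0; heap: [0-4 ALLOC][5-17 FREE]
Op 2: free(a) -> (freed a); heap: [0-17 FREE]
Op 3: b = malloc(5) -> b = 0; heap: [0-4 ALLOC][5-17 FREE]
Op 4: free(b) -> (freed b); heap: [0-17 FREE]
Op 5: c = malloc(1) -> c = 0; heap: [0-0 ALLOC][1-17 FREE]
Op 6: d = malloc(6) -> d = 1; heap: [0-0 ALLOC][1-6 ALLOC][7-17 FREE]

Answer: [0-0 ALLOC][1-6 ALLOC][7-17 FREE]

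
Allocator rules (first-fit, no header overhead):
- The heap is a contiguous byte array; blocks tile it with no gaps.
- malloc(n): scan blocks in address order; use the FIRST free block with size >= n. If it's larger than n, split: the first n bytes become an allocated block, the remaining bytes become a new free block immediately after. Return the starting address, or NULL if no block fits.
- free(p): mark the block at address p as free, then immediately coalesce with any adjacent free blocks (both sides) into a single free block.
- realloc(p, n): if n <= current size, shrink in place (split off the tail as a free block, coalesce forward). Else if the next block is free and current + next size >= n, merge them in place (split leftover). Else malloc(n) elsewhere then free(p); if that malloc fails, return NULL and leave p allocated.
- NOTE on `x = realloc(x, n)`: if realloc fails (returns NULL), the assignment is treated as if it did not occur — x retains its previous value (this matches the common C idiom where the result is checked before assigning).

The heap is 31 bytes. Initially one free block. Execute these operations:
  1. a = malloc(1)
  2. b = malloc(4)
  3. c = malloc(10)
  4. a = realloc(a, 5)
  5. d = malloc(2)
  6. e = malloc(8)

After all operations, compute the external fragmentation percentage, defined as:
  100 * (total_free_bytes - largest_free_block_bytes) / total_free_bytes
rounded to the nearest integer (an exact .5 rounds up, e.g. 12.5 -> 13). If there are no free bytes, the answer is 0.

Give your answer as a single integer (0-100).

Op 1: a = malloc(1) -> a = 0; heap: [0-0 ALLOC][1-30 FREE]
Op 2: b = malloc(4) -> b = 1; heap: [0-0 ALLOC][1-4 ALLOC][5-30 FREE]
Op 3: c = malloc(10) -> c = 5; heap: [0-0 ALLOC][1-4 ALLOC][5-14 ALLOC][15-30 FREE]
Op 4: a = realloc(a, 5) -> a = 15; heap: [0-0 FREE][1-4 ALLOC][5-14 ALLOC][15-19 ALLOC][20-30 FREE]
Op 5: d = malloc(2) -> d = 20; heap: [0-0 FREE][1-4 ALLOC][5-14 ALLOC][15-19 ALLOC][20-21 ALLOC][22-30 FREE]
Op 6: e = malloc(8) -> e = 22; heap: [0-0 FREE][1-4 ALLOC][5-14 ALLOC][15-19 ALLOC][20-21 ALLOC][22-29 ALLOC][30-30 FREE]
Free blocks: [1 1] total_free=2 largest=1 -> 100*(2-1)/2 = 100/2 = 50

Answer: 50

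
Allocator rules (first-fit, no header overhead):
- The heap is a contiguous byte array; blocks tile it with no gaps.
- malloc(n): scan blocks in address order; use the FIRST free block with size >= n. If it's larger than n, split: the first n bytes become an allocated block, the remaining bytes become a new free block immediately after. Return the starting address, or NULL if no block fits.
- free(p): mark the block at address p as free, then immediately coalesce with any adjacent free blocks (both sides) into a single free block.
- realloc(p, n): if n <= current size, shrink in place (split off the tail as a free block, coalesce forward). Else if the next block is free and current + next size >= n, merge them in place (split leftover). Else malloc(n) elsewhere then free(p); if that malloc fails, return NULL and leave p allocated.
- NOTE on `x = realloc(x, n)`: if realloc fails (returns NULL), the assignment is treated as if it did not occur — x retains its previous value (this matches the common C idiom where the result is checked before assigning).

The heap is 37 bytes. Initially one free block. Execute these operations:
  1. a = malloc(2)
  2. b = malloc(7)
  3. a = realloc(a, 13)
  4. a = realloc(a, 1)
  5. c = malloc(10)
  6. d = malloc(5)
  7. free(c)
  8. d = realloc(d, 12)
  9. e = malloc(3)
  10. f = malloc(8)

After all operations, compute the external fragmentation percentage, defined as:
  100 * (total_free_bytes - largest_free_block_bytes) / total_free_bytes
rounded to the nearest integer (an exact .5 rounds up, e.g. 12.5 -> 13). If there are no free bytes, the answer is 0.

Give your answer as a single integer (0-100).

Answer: 50

Derivation:
Op 1: a = malloc(2) -> a = 0; heap: [0-1 ALLOC][2-36 FREE]
Op 2: b = malloc(7) -> b = 2; heap: [0-1 ALLOC][2-8 ALLOC][9-36 FREE]
Op 3: a = realloc(a, 13) -> a = 9; heap: [0-1 FREE][2-8 ALLOC][9-21 ALLOC][22-36 FREE]
Op 4: a = realloc(a, 1) -> a = 9; heap: [0-1 FREE][2-8 ALLOC][9-9 ALLOC][10-36 FREE]
Op 5: c = malloc(10) -> c = 10; heap: [0-1 FREE][2-8 ALLOC][9-9 ALLOC][10-19 ALLOC][20-36 FREE]
Op 6: d = malloc(5) -> d = 20; heap: [0-1 FREE][2-8 ALLOC][9-9 ALLOC][10-19 ALLOC][20-24 ALLOC][25-36 FREE]
Op 7: free(c) -> (freed c); heap: [0-1 FREE][2-8 ALLOC][9-9 ALLOC][10-19 FREE][20-24 ALLOC][25-36 FREE]
Op 8: d = realloc(d, 12) -> d = 20; heap: [0-1 FREE][2-8 ALLOC][9-9 ALLOC][10-19 FREE][20-31 ALLOC][32-36 FREE]
Op 9: e = malloc(3) -> e = 10; heap: [0-1 FREE][2-8 ALLOC][9-9 ALLOC][10-12 ALLOC][13-19 FREE][20-31 ALLOC][32-36 FREE]
Op 10: f = malloc(8) -> f = NULL; heap: [0-1 FREE][2-8 ALLOC][9-9 ALLOC][10-12 ALLOC][13-19 FREE][20-31 ALLOC][32-36 FREE]
Free blocks: [2 7 5] total_free=14 largest=7 -> 100*(14-7)/14 = 700/14 = 50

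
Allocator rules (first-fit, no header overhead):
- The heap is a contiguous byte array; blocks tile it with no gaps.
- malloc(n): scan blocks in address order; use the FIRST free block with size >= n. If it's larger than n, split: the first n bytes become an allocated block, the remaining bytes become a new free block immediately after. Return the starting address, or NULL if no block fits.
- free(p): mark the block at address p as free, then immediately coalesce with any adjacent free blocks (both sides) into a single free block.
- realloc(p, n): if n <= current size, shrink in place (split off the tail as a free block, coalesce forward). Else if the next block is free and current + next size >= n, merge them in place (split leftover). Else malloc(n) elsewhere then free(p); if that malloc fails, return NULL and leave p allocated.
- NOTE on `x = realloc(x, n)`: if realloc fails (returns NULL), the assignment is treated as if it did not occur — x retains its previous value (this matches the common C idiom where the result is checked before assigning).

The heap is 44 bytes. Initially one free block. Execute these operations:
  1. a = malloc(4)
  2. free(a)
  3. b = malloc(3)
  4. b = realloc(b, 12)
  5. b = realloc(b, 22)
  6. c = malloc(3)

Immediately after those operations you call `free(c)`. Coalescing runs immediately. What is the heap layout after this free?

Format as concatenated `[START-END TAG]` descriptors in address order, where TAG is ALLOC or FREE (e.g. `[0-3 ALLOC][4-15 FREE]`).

Op 1: a = malloc(4) -> a = 0; heap: [0-3 ALLOC][4-43 FREE]
Op 2: free(a) -> (freed a); heap: [0-43 FREE]
Op 3: b = malloc(3) -> b = 0; heap: [0-2 ALLOC][3-43 FREE]
Op 4: b = realloc(b, 12) -> b = 0; heap: [0-11 ALLOC][12-43 FREE]
Op 5: b = realloc(b, 22) -> b = 0; heap: [0-21 ALLOC][22-43 FREE]
Op 6: c = malloc(3) -> c = 22; heap: [0-21 ALLOC][22-24 ALLOC][25-43 FREE]
free(c): c = 22 -> block [22-24 ALLOC]; mark free, coalesce with adjacent free neighbors -> [0-21 ALLOC][22-43 FREE]

Answer: [0-21 ALLOC][22-43 FREE]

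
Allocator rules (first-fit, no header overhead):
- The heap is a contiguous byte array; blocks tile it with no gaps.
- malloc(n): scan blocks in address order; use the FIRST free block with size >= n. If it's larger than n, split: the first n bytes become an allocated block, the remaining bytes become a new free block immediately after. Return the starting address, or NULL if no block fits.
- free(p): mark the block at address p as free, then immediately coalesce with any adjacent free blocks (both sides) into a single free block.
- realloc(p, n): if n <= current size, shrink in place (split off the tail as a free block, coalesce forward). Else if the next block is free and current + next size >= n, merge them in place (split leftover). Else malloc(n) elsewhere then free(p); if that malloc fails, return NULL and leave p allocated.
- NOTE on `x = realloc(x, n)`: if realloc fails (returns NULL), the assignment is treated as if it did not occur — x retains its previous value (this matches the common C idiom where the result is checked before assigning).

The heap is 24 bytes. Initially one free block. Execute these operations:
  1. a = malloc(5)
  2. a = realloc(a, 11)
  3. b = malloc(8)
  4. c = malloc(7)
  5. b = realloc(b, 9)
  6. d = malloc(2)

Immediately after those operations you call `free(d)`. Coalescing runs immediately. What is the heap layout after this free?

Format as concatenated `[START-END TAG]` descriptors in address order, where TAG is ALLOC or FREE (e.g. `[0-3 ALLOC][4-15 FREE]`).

Op 1: a = malloc(5) -> a = 0; heap: [0-4 ALLOC][5-23 FREE]
Op 2: a = realloc(a, 11) -> a = 0; heap: [0-10 ALLOC][11-23 FREE]
Op 3: b = malloc(8) -> b = 11; heap: [0-10 ALLOC][11-18 ALLOC][19-23 FREE]
Op 4: c = malloc(7) -> c = NULL; heap: [0-10 ALLOC][11-18 ALLOC][19-23 FREE]
Op 5: b = realloc(b, 9) -> b = 11; heap: [0-10 ALLOC][11-19 ALLOC][20-23 FREE]
Op 6: d = malloc(2) -> d = 20; heap: [0-10 ALLOC][11-19 ALLOC][20-21 ALLOC][22-23 FREE]
free(d): d = 20 -> block [20-21 ALLOC]; mark free, coalesce with adjacent free neighbors -> [0-10 ALLOC][11-19 ALLOC][20-23 FREE]

Answer: [0-10 ALLOC][11-19 ALLOC][20-23 FREE]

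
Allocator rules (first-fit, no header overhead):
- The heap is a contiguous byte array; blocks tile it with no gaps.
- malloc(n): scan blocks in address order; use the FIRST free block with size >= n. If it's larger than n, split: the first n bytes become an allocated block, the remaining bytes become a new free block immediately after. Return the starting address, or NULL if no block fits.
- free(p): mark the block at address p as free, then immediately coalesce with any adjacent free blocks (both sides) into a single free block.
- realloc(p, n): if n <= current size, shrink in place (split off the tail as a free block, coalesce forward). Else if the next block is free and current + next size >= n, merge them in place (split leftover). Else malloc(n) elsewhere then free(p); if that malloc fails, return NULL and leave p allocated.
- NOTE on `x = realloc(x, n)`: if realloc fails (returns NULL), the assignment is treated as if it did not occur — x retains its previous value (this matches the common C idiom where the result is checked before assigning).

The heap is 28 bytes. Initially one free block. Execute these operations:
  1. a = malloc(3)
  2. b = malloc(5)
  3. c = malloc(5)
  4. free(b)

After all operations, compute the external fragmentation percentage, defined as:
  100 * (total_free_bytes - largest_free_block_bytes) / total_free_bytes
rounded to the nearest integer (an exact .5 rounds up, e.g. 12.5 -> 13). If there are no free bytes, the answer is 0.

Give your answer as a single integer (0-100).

Answer: 25

Derivation:
Op 1: a = malloc(3) -> a = 0; heap: [0-2 ALLOC][3-27 FREE]
Op 2: b = malloc(5) -> b = 3; heap: [0-2 ALLOC][3-7 ALLOC][8-27 FREE]
Op 3: c = malloc(5) -> c = 8; heap: [0-2 ALLOC][3-7 ALLOC][8-12 ALLOC][13-27 FREE]
Op 4: free(b) -> (freed b); heap: [0-2 ALLOC][3-7 FREE][8-12 ALLOC][13-27 FREE]
Free blocks: [5 15] total_free=20 largest=15 -> 100*(20-15)/20 = 500/20 = 25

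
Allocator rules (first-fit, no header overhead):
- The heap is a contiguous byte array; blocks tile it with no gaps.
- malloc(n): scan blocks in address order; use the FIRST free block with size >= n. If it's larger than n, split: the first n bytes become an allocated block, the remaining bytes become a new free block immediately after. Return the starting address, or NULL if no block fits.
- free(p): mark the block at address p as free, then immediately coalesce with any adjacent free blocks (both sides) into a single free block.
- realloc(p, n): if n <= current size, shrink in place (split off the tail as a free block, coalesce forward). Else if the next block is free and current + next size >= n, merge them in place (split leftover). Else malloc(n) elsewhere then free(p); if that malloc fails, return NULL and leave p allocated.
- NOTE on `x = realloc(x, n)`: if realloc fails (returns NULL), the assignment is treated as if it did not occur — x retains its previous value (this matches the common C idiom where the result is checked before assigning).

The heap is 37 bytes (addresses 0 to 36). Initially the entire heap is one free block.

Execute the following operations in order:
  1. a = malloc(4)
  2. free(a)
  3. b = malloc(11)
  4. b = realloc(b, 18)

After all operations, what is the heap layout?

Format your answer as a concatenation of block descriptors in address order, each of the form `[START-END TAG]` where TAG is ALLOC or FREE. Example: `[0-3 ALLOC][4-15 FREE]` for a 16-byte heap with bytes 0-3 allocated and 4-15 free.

Op 1: a = malloc(4) -> a = 0; heap: [0-3 ALLOC][4-36 FREE]
Op 2: free(a) -> (freed a); heap: [0-36 FREE]
Op 3: b = malloc(11) -> b = 0; heap: [0-10 ALLOC][11-36 FREE]
Op 4: b = realloc(b, 18) -> b = 0; heap: [0-17 ALLOC][18-36 FREE]

Answer: [0-17 ALLOC][18-36 FREE]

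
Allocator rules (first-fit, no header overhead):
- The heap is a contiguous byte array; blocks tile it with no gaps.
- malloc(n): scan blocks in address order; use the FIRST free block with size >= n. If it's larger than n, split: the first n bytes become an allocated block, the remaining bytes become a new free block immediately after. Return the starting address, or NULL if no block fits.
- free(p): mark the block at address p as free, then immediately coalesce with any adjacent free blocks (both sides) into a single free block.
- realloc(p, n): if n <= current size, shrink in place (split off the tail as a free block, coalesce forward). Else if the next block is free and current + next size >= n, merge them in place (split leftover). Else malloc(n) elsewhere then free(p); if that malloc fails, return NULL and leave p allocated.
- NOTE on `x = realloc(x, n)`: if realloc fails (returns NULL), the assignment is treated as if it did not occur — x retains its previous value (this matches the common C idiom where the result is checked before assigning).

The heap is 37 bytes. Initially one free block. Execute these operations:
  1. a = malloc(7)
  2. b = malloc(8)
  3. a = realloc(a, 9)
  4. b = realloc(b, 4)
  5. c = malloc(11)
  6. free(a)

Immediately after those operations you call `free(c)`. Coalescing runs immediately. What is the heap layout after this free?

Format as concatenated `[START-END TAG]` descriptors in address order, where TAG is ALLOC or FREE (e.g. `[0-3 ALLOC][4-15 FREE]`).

Op 1: a = malloc(7) -> a = 0; heap: [0-6 ALLOC][7-36 FREE]
Op 2: b = malloc(8) -> b = 7; heap: [0-6 ALLOC][7-14 ALLOC][15-36 FREE]
Op 3: a = realloc(a, 9) -> a = 15; heap: [0-6 FREE][7-14 ALLOC][15-23 ALLOC][24-36 FREE]
Op 4: b = realloc(b, 4) -> b = 7; heap: [0-6 FREE][7-10 ALLOC][11-14 FREE][15-23 ALLOC][24-36 FREE]
Op 5: c = malloc(11) -> c = 24; heap: [0-6 FREE][7-10 ALLOC][11-14 FREE][15-23 ALLOC][24-34 ALLOC][35-36 FREE]
Op 6: free(a) -> (freed a); heap: [0-6 FREE][7-10 ALLOC][11-23 FREE][24-34 ALLOC][35-36 FREE]
free(c): c = 24 -> block [24-34 ALLOC]; mark free, coalesce with adjacent free neighbors -> [0-6 FREE][7-10 ALLOC][11-36 FREE]

Answer: [0-6 FREE][7-10 ALLOC][11-36 FREE]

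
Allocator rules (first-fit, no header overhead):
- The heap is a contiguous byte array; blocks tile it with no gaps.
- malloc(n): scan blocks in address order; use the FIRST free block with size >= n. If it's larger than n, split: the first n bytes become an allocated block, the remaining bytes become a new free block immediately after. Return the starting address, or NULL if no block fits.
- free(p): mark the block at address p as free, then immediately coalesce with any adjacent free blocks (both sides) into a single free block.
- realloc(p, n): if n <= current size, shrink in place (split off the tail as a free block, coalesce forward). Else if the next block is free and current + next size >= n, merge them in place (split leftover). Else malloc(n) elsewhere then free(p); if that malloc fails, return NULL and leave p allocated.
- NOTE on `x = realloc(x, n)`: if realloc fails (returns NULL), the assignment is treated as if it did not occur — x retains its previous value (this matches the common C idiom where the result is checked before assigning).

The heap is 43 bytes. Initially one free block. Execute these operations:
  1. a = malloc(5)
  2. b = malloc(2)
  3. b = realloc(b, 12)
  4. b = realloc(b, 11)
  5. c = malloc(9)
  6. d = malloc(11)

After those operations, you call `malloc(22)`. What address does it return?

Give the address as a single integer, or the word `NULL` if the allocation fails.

Op 1: a = malloc(5) -> a = 0; heap: [0-4 ALLOC][5-42 FREE]
Op 2: b = malloc(2) -> b = 5; heap: [0-4 ALLOC][5-6 ALLOC][7-42 FREE]
Op 3: b = realloc(b, 12) -> b = 5; heap: [0-4 ALLOC][5-16 ALLOC][17-42 FREE]
Op 4: b = realloc(b, 11) -> b = 5; heap: [0-4 ALLOC][5-15 ALLOC][16-42 FREE]
Op 5: c = malloc(9) -> c = 16; heap: [0-4 ALLOC][5-15 ALLOC][16-24 ALLOC][25-42 FREE]
Op 6: d = malloc(11) -> d = 25; heap: [0-4 ALLOC][5-15 ALLOC][16-24 ALLOC][25-35 ALLOC][36-42 FREE]
malloc(22): first-fit scan over [0-4 ALLOC][5-15 ALLOC][16-24 ALLOC][25-35 ALLOC][36-42 FREE] -> NULL

Answer: NULL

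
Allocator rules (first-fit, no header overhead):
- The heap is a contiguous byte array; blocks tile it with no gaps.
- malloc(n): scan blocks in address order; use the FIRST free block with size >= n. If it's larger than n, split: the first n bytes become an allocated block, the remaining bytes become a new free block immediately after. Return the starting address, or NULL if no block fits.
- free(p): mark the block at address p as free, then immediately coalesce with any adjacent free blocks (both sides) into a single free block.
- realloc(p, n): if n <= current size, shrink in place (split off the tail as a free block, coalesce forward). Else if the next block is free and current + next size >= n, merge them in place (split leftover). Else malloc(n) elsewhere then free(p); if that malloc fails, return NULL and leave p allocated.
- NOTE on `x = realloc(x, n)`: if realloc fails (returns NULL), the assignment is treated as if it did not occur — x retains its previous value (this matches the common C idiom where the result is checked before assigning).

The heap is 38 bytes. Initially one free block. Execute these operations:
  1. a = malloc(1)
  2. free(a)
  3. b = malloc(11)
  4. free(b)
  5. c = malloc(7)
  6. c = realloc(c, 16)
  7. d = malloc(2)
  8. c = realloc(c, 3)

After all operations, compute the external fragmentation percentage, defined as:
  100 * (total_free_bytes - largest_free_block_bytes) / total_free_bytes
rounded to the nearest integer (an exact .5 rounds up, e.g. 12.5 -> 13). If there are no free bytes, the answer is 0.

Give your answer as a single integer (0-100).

Op 1: a = malloc(1) -> a = 0; heap: [0-0 ALLOC][1-37 FREE]
Op 2: free(a) -> (freed a); heap: [0-37 FREE]
Op 3: b = malloc(11) -> b = 0; heap: [0-10 ALLOC][11-37 FREE]
Op 4: free(b) -> (freed b); heap: [0-37 FREE]
Op 5: c = malloc(7) -> c = 0; heap: [0-6 ALLOC][7-37 FREE]
Op 6: c = realloc(c, 16) -> c = 0; heap: [0-15 ALLOC][16-37 FREE]
Op 7: d = malloc(2) -> d = 16; heap: [0-15 ALLOC][16-17 ALLOC][18-37 FREE]
Op 8: c = realloc(c, 3) -> c = 0; heap: [0-2 ALLOC][3-15 FREE][16-17 ALLOC][18-37 FREE]
Free blocks: [13 20] total_free=33 largest=20 -> 100*(33-20)/33 = 1300/33 ≈ 39.394 -> rounds to 39

Answer: 39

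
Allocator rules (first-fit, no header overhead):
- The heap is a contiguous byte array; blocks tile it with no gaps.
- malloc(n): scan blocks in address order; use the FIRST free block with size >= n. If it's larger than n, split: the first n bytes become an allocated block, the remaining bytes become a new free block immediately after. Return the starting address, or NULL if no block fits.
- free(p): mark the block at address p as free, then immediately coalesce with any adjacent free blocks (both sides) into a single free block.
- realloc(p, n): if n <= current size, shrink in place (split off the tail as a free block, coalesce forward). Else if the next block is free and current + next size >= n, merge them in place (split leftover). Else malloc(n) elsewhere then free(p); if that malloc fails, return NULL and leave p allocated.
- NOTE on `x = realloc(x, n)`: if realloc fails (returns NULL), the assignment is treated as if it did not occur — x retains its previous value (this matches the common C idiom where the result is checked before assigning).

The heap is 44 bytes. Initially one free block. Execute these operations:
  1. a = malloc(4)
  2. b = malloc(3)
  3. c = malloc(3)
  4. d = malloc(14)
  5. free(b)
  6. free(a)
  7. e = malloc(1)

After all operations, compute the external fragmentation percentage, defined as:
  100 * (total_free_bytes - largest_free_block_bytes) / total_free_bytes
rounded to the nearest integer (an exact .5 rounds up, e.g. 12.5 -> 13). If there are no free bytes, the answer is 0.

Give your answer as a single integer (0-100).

Op 1: a = malloc(4) -> a = 0; heap: [0-3 ALLOC][4-43 FREE]
Op 2: b = malloc(3) -> b = 4; heap: [0-3 ALLOC][4-6 ALLOC][7-43 FREE]
Op 3: c = malloc(3) -> c = 7; heap: [0-3 ALLOC][4-6 ALLOC][7-9 ALLOC][10-43 FREE]
Op 4: d = malloc(14) -> d = 10; heap: [0-3 ALLOC][4-6 ALLOC][7-9 ALLOC][10-23 ALLOC][24-43 FREE]
Op 5: free(b) -> (freed b); heap: [0-3 ALLOC][4-6 FREE][7-9 ALLOC][10-23 ALLOC][24-43 FREE]
Op 6: free(a) -> (freed a); heap: [0-6 FREE][7-9 ALLOC][10-23 ALLOC][24-43 FREE]
Op 7: e = malloc(1) -> e = 0; heap: [0-0 ALLOC][1-6 FREE][7-9 ALLOC][10-23 ALLOC][24-43 FREE]
Free blocks: [6 20] total_free=26 largest=20 -> 100*(26-20)/26 = 600/26 ≈ 23.077 -> rounds to 23

Answer: 23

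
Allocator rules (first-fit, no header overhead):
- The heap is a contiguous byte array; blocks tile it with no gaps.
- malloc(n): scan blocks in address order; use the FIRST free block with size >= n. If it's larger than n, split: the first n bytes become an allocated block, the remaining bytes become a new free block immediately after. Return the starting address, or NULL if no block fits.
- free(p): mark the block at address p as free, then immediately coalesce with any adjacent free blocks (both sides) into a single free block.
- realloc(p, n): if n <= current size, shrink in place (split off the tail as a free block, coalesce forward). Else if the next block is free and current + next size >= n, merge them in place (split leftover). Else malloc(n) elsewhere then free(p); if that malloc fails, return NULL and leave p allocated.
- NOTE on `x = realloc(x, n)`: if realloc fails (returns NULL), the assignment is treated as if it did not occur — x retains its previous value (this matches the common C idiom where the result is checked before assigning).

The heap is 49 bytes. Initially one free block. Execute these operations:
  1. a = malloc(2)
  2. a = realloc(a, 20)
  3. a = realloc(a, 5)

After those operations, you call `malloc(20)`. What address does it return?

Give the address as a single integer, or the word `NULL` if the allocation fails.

Answer: 5

Derivation:
Op 1: a = malloc(2) -> a = 0; heap: [0-1 ALLOC][2-48 FREE]
Op 2: a = realloc(a, 20) -> a = 0; heap: [0-19 ALLOC][20-48 FREE]
Op 3: a = realloc(a, 5) -> a = 0; heap: [0-4 ALLOC][5-48 FREE]
malloc(20): first-fit scan over [0-4 ALLOC][5-48 FREE] -> 5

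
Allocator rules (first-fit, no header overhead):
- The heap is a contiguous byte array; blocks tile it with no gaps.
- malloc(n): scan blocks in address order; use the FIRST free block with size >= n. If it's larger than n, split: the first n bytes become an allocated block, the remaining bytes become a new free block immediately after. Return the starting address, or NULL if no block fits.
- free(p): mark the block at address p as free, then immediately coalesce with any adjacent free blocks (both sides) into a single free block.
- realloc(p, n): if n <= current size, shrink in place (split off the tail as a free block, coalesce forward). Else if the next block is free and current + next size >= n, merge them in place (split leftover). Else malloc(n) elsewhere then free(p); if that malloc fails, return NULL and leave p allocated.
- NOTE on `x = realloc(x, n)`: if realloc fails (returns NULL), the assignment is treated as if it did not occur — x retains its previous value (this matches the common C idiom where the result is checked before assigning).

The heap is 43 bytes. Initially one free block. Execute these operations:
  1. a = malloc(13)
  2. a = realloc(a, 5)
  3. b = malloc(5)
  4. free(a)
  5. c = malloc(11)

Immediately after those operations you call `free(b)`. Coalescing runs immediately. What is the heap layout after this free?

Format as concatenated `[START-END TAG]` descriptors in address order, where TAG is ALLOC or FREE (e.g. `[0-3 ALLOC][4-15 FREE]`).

Op 1: a = malloc(13) -> a = 0; heap: [0-12 ALLOC][13-42 FREE]
Op 2: a = realloc(a, 5) -> a = 0; heap: [0-4 ALLOC][5-42 FREE]
Op 3: b = malloc(5) -> b = 5; heap: [0-4 ALLOC][5-9 ALLOC][10-42 FREE]
Op 4: free(a) -> (freed a); heap: [0-4 FREE][5-9 ALLOC][10-42 FREE]
Op 5: c = malloc(11) -> c = 10; heap: [0-4 FREE][5-9 ALLOC][10-20 ALLOC][21-42 FREE]
free(b): b = 5 -> block [5-9 ALLOC]; mark free, coalesce with adjacent free neighbors -> [0-9 FREE][10-20 ALLOC][21-42 FREE]

Answer: [0-9 FREE][10-20 ALLOC][21-42 FREE]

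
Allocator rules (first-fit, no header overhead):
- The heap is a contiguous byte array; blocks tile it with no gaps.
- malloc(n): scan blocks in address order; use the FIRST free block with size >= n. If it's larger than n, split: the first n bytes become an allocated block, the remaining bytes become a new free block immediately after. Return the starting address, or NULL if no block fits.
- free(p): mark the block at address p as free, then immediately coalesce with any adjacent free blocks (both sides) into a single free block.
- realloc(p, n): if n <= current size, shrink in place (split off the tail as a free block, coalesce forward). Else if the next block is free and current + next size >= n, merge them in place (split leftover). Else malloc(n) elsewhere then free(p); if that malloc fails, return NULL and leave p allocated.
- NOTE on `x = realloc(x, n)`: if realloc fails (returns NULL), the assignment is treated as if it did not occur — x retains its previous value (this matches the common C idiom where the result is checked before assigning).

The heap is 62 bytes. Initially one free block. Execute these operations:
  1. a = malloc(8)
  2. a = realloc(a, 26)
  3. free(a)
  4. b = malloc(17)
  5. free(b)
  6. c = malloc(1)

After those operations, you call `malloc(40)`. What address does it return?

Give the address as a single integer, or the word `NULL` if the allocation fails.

Answer: 1

Derivation:
Op 1: a = malloc(8) -> a = 0; heap: [0-7 ALLOC][8-61 FREE]
Op 2: a = realloc(a, 26) -> a = 0; heap: [0-25 ALLOC][26-61 FREE]
Op 3: free(a) -> (freed a); heap: [0-61 FREE]
Op 4: b = malloc(17) -> b = 0; heap: [0-16 ALLOC][17-61 FREE]
Op 5: free(b) -> (freed b); heap: [0-61 FREE]
Op 6: c = malloc(1) -> c = 0; heap: [0-0 ALLOC][1-61 FREE]
malloc(40): first-fit scan over [0-0 ALLOC][1-61 FREE] -> 1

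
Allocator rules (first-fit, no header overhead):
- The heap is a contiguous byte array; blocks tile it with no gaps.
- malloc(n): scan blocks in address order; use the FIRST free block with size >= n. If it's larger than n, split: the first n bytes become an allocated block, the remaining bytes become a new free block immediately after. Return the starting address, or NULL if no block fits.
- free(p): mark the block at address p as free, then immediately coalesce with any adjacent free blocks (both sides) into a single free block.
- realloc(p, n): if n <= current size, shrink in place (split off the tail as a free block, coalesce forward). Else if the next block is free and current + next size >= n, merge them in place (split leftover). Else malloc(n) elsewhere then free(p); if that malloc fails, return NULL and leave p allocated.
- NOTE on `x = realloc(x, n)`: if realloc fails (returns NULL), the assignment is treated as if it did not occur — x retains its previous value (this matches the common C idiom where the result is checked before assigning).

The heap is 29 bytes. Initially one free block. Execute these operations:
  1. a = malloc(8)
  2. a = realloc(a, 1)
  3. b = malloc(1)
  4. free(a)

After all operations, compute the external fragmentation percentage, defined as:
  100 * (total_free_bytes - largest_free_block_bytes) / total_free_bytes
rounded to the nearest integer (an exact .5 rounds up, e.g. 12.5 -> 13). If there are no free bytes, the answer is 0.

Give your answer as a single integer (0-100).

Answer: 4

Derivation:
Op 1: a = malloc(8) -> a = 0; heap: [0-7 ALLOC][8-28 FREE]
Op 2: a = realloc(a, 1) -> a = 0; heap: [0-0 ALLOC][1-28 FREE]
Op 3: b = malloc(1) -> b = 1; heap: [0-0 ALLOC][1-1 ALLOC][2-28 FREE]
Op 4: free(a) -> (freed a); heap: [0-0 FREE][1-1 ALLOC][2-28 FREE]
Free blocks: [1 27] total_free=28 largest=27 -> 100*(28-27)/28 = 100/28 ≈ 3.571 -> rounds to 4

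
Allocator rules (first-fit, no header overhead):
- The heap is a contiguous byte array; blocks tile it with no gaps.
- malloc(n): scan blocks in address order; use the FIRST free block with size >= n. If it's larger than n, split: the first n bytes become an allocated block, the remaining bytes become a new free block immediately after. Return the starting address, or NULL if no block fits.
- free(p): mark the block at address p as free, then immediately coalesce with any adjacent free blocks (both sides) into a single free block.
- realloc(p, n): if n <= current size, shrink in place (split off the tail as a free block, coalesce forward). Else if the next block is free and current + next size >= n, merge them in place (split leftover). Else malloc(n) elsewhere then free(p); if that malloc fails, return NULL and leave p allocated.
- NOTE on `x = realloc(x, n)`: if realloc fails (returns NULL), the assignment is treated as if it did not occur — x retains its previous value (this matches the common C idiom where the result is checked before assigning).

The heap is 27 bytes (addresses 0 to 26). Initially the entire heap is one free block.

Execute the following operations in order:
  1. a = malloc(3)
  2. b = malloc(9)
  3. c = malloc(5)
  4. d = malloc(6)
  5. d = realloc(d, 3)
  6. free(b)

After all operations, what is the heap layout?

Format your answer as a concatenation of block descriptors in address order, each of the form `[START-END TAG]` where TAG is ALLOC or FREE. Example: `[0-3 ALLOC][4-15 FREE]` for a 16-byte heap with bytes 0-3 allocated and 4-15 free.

Answer: [0-2 ALLOC][3-11 FREE][12-16 ALLOC][17-19 ALLOC][20-26 FREE]

Derivation:
Op 1: a = malloc(3) -> a = 0; heap: [0-2 ALLOC][3-26 FREE]
Op 2: b = malloc(9) -> b = 3; heap: [0-2 ALLOC][3-11 ALLOC][12-26 FREE]
Op 3: c = malloc(5) -> c = 12; heap: [0-2 ALLOC][3-11 ALLOC][12-16 ALLOC][17-26 FREE]
Op 4: d = malloc(6) -> d = 17; heap: [0-2 ALLOC][3-11 ALLOC][12-16 ALLOC][17-22 ALLOC][23-26 FREE]
Op 5: d = realloc(d, 3) -> d = 17; heap: [0-2 ALLOC][3-11 ALLOC][12-16 ALLOC][17-19 ALLOC][20-26 FREE]
Op 6: free(b) -> (freed b); heap: [0-2 ALLOC][3-11 FREE][12-16 ALLOC][17-19 ALLOC][20-26 FREE]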